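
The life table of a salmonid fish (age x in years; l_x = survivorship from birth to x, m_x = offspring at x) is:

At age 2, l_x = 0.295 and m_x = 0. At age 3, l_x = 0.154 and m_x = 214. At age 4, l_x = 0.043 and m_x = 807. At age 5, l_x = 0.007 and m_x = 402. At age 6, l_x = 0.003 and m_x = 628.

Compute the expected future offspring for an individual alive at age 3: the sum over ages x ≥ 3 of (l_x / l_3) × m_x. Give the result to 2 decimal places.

l_3 = 0.154. Conditional survival from age 3 to x is l_x / l_3.
  x=3: (0.154/0.154) × 214 = 214.0000
  x=4: (0.043/0.154) × 807 = 225.3312
  x=5: (0.007/0.154) × 402 = 18.2727
  x=6: (0.003/0.154) × 628 = 12.2338
Sum = 214.0000 + 225.3312 + 18.2727 + 12.2338 = 469.8377

469.84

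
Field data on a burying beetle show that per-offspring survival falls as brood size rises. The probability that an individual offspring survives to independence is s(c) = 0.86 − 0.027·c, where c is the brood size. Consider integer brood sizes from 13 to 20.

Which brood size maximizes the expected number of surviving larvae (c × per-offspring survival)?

16

Expected surviving larvae = c × s(c):
  c=13: 13 × 0.509 = 6.617
  c=14: 14 × 0.482 = 6.748
  c=15: 15 × 0.455 = 6.825
  c=16: 16 × 0.428 = 6.848
  c=17: 17 × 0.401 = 6.817
  c=18: 18 × 0.374 = 6.732
  c=19: 19 × 0.347 = 6.593
  c=20: 20 × 0.320 = 6.400
Maximum at c = 16 (6.848 surviving larvae).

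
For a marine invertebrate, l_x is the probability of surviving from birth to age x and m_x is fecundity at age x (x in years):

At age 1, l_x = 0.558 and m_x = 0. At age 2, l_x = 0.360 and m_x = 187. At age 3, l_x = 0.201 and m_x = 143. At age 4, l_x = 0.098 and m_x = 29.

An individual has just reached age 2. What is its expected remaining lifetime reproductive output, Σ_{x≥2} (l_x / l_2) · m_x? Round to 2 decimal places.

274.74

l_2 = 0.360. Conditional survival from age 2 to x is l_x / l_2.
  x=2: (0.360/0.360) × 187 = 187.0000
  x=3: (0.201/0.360) × 143 = 79.8417
  x=4: (0.098/0.360) × 29 = 7.8944
Sum = 187.0000 + 79.8417 + 7.8944 = 274.7361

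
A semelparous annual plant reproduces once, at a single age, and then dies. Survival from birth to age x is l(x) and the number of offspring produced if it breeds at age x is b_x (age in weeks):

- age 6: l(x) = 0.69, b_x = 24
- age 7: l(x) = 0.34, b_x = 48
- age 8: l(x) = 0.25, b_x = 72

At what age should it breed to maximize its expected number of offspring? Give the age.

8

Expected offspring if breeding at age x = l(x) × b_x:
  age 6: 0.69 × 24 = 16.560
  age 7: 0.34 × 48 = 16.320
  age 8: 0.25 × 72 = 18.000
Maximum at age 8 (18.000).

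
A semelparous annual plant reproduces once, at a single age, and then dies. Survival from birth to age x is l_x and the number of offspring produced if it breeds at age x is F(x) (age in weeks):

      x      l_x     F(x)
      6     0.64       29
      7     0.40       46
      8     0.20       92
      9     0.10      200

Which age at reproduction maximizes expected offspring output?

Expected offspring if breeding at age x = l_x × F(x):
  age 6: 0.64 × 29 = 18.560
  age 7: 0.40 × 46 = 18.400
  age 8: 0.20 × 92 = 18.400
  age 9: 0.10 × 200 = 20.000
Maximum at age 9 (20.000).

9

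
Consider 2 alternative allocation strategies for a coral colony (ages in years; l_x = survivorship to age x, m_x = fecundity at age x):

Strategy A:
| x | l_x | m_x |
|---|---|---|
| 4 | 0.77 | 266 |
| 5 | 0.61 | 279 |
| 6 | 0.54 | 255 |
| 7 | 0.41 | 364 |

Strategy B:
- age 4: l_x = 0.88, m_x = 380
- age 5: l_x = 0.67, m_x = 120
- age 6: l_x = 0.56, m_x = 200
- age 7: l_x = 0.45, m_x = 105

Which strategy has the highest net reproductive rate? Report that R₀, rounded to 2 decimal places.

661.95

Strategy A: R₀ = 0.77×266 + 0.61×279 + 0.54×255 + 0.41×364 = 661.9500
Strategy B: R₀ = 0.88×380 + 0.67×120 + 0.56×200 + 0.45×105 = 574.0500
Highest R₀: strategy A with 661.9500.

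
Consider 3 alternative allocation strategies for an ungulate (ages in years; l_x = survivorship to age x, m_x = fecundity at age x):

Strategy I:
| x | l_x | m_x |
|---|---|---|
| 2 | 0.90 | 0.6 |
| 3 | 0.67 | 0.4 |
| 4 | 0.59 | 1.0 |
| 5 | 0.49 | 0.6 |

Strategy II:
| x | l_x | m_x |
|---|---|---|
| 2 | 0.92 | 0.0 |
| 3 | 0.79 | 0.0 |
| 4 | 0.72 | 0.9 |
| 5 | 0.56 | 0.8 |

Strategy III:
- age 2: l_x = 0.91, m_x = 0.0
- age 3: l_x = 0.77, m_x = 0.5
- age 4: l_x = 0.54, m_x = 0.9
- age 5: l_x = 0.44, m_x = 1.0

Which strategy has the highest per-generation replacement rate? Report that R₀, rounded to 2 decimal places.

Strategy I: R₀ = 0.90×0.6 + 0.67×0.4 + 0.59×1.0 + 0.49×0.6 = 1.6920
Strategy II: R₀ = 0.92×0.0 + 0.79×0.0 + 0.72×0.9 + 0.56×0.8 = 1.0960
Strategy III: R₀ = 0.91×0.0 + 0.77×0.5 + 0.54×0.9 + 0.44×1.0 = 1.3110
Highest R₀: strategy I with 1.6920.

1.69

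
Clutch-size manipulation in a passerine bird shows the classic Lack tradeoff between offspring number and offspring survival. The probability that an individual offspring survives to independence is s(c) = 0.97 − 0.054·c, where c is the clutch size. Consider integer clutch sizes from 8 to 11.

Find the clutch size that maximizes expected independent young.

Expected independent young = c × s(c):
  c=8: 8 × 0.538 = 4.304
  c=9: 9 × 0.484 = 4.356
  c=10: 10 × 0.430 = 4.300
  c=11: 11 × 0.376 = 4.136
Maximum at c = 9 (4.356 independent young).

9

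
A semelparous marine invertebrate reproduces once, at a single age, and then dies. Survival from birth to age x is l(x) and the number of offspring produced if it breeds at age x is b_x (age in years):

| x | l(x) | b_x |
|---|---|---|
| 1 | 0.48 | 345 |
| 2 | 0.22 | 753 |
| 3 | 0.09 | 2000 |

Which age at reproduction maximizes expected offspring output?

Expected offspring if breeding at age x = l(x) × b_x:
  age 1: 0.48 × 345 = 165.600
  age 2: 0.22 × 753 = 165.660
  age 3: 0.09 × 2000 = 180.000
Maximum at age 3 (180.000).

3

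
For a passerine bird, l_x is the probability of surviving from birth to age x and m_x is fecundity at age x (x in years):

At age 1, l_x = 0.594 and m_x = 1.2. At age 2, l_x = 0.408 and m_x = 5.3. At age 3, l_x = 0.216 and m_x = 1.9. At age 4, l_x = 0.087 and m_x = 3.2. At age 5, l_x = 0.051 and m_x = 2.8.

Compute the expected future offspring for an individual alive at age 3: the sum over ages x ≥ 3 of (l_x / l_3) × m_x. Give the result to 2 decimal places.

l_3 = 0.216. Conditional survival from age 3 to x is l_x / l_3.
  x=3: (0.216/0.216) × 1.9 = 1.9000
  x=4: (0.087/0.216) × 3.2 = 1.2889
  x=5: (0.051/0.216) × 2.8 = 0.6611
Sum = 1.9000 + 1.2889 + 0.6611 = 3.8500

3.85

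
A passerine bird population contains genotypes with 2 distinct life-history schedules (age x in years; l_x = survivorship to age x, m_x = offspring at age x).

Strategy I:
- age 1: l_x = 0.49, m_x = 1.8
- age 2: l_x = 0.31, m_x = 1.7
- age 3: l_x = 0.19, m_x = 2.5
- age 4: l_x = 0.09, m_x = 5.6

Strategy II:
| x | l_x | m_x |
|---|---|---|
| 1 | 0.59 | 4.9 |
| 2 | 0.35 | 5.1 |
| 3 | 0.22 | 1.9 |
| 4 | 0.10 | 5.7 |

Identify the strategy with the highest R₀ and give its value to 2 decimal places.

5.66

Strategy I: R₀ = 0.49×1.8 + 0.31×1.7 + 0.19×2.5 + 0.09×5.6 = 2.3880
Strategy II: R₀ = 0.59×4.9 + 0.35×5.1 + 0.22×1.9 + 0.10×5.7 = 5.6640
Highest R₀: strategy II with 5.6640.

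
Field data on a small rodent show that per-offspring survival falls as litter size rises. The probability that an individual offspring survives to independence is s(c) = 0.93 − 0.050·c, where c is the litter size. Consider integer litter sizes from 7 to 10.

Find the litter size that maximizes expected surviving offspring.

Expected surviving offspring = c × s(c):
  c=7: 7 × 0.580 = 4.060
  c=8: 8 × 0.530 = 4.240
  c=9: 9 × 0.480 = 4.320
  c=10: 10 × 0.430 = 4.300
Maximum at c = 9 (4.320 surviving offspring).

9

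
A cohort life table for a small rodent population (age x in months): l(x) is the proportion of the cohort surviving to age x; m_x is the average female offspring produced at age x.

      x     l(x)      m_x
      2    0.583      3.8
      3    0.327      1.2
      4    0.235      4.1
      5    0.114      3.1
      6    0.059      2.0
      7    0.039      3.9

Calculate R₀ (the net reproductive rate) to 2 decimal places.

R₀ = Σ l(x) m_x:
  age 2: 0.583 × 3.8 = 2.2154
  age 3: 0.327 × 1.2 = 0.3924
  age 4: 0.235 × 4.1 = 0.9635
  age 5: 0.114 × 3.1 = 0.3534
  age 6: 0.059 × 2.0 = 0.1180
  age 7: 0.039 × 3.9 = 0.1521
R₀ = 2.2154 + 0.3924 + 0.9635 + 0.3534 + 0.1180 + 0.1521 = 4.1948

4.19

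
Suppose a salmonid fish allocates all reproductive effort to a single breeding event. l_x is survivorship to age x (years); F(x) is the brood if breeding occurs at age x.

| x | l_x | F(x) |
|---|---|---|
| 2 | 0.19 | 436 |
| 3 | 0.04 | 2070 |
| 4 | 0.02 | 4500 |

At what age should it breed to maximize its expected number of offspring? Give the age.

Expected offspring if breeding at age x = l_x × F(x):
  age 2: 0.19 × 436 = 82.840
  age 3: 0.04 × 2070 = 82.800
  age 4: 0.02 × 4500 = 90.000
Maximum at age 4 (90.000).

4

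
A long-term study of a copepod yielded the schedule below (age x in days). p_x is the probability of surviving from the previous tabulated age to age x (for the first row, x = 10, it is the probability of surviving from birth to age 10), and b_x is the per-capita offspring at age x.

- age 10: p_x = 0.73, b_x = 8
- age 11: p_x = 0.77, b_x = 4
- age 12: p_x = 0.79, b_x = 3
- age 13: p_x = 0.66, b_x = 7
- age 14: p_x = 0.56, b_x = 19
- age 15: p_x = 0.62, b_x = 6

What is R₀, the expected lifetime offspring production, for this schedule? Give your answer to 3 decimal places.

Survivorship from birth: l_x = p_10·p_11·…·p_x.
  l_10 = 0.73000
  l_11 = 0.56210
  l_12 = 0.44406
  l_13 = 0.29308
  l_14 = 0.16412
  l_15 = 0.10176
R₀ = Σ l_x b_x:
  age 10: 0.73000 × 8 = 5.8400
  age 11: 0.56210 × 4 = 2.2484
  age 12: 0.44406 × 3 = 1.3322
  age 13: 0.29308 × 7 = 2.0516
  age 14: 0.16412 × 19 = 3.1183
  age 15: 0.10176 × 6 = 0.6106
R₀ = 5.8400 + 2.2484 + 1.3322 + 2.0516 + 3.1183 + 0.6106 = 15.2010

15.201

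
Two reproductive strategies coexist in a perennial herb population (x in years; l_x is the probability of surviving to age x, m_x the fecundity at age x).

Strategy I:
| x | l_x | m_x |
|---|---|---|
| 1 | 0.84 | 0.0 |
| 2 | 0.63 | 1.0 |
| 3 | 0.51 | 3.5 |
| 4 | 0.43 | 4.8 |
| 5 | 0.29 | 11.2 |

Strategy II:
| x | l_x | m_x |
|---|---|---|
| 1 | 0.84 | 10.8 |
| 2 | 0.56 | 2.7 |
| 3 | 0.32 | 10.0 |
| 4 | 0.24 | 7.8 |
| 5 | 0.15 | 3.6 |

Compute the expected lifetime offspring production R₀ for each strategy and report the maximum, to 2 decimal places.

16.20

Strategy I: R₀ = 0.84×0.0 + 0.63×1.0 + 0.51×3.5 + 0.43×4.8 + 0.29×11.2 = 7.7270
Strategy II: R₀ = 0.84×10.8 + 0.56×2.7 + 0.32×10.0 + 0.24×7.8 + 0.15×3.6 = 16.1960
Highest R₀: strategy II with 16.1960.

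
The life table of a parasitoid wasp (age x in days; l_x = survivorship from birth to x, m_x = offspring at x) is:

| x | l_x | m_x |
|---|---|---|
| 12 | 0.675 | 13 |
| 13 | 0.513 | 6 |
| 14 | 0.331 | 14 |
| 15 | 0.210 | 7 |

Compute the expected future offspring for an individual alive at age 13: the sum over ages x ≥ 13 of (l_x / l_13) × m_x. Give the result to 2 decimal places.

l_13 = 0.513. Conditional survival from age 13 to x is l_x / l_13.
  x=13: (0.513/0.513) × 6 = 6.0000
  x=14: (0.331/0.513) × 14 = 9.0331
  x=15: (0.210/0.513) × 7 = 2.8655
Sum = 6.0000 + 9.0331 + 2.8655 = 17.8986

17.90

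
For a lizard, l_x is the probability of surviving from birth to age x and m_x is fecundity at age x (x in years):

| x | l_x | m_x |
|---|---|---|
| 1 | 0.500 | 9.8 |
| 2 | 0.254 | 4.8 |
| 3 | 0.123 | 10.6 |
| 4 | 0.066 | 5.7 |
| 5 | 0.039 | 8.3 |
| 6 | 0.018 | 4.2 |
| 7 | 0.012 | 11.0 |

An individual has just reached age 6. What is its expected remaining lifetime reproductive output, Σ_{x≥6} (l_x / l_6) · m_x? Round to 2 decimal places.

11.53

l_6 = 0.018. Conditional survival from age 6 to x is l_x / l_6.
  x=6: (0.018/0.018) × 4.2 = 4.2000
  x=7: (0.012/0.018) × 11.0 = 7.3333
Sum = 4.2000 + 7.3333 = 11.5333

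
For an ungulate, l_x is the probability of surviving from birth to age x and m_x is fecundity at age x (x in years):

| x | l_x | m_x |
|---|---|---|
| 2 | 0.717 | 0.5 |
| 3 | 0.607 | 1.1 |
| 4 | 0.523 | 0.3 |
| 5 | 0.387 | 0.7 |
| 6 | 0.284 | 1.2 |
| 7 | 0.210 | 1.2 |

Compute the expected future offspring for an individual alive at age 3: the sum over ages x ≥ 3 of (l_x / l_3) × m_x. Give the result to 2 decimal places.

2.78

l_3 = 0.607. Conditional survival from age 3 to x is l_x / l_3.
  x=3: (0.607/0.607) × 1.1 = 1.1000
  x=4: (0.523/0.607) × 0.3 = 0.2585
  x=5: (0.387/0.607) × 0.7 = 0.4463
  x=6: (0.284/0.607) × 1.2 = 0.5614
  x=7: (0.210/0.607) × 1.2 = 0.4152
Sum = 1.1000 + 0.2585 + 0.4463 + 0.5614 + 0.4152 = 2.7814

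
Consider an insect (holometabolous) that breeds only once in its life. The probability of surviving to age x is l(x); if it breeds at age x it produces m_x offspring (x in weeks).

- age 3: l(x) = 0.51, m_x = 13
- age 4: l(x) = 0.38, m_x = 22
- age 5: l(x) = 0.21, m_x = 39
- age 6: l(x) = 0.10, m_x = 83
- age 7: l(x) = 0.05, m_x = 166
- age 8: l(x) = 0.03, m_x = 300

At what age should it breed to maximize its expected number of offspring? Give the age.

8

Expected offspring if breeding at age x = l(x) × m_x:
  age 3: 0.51 × 13 = 6.630
  age 4: 0.38 × 22 = 8.360
  age 5: 0.21 × 39 = 8.190
  age 6: 0.10 × 83 = 8.300
  age 7: 0.05 × 166 = 8.300
  age 8: 0.03 × 300 = 9.000
Maximum at age 8 (9.000).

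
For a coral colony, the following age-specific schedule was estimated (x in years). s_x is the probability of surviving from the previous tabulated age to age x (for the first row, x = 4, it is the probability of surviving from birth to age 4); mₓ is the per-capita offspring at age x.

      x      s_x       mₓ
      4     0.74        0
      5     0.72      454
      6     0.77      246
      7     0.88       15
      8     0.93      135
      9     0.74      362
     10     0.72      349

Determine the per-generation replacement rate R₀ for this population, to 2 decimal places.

545.93

Survivorship from birth: l_x = s_4·s_5·…·s_x.
  l_4 = 0.74000
  l_5 = 0.53280
  l_6 = 0.41026
  l_7 = 0.36103
  l_8 = 0.33575
  l_9 = 0.24846
  l_10 = 0.17889
R₀ = Σ l_x mₓ:
  age 4: 0.74000 × 0 = 0.0000
  age 5: 0.53280 × 454 = 241.8912
  age 6: 0.41026 × 246 = 100.9240
  age 7: 0.36103 × 15 = 5.4154
  age 8: 0.33575 × 135 = 45.3263
  age 9: 0.24846 × 362 = 89.9425
  age 10: 0.17889 × 349 = 62.4326
R₀ = 0.0000 + 241.8912 + 100.9240 + 5.4154 + 45.3263 + 89.9425 + 62.4326 = 545.9320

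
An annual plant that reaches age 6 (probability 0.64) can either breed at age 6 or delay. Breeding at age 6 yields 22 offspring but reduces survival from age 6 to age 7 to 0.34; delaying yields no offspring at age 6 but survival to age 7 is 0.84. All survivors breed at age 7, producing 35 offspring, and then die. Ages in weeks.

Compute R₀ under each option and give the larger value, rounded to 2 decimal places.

21.70

breed at age 6: R₀ = 0.64 × (22 + 0.34 × 35) = 0.64 × 33.9000 = 21.6960
delay to age 7: R₀ = 0.64 × (0.84 × 35) = 0.64 × 29.4000 = 18.8160
Higher: breed at age 6 (21.6960).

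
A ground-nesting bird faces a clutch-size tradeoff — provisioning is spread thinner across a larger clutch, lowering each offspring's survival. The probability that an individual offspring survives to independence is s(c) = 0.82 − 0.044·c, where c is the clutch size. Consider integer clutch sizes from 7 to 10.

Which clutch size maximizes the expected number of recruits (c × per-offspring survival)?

Expected recruits = c × s(c):
  c=7: 7 × 0.512 = 3.584
  c=8: 8 × 0.468 = 3.744
  c=9: 9 × 0.424 = 3.816
  c=10: 10 × 0.380 = 3.800
Maximum at c = 9 (3.816 recruits).

9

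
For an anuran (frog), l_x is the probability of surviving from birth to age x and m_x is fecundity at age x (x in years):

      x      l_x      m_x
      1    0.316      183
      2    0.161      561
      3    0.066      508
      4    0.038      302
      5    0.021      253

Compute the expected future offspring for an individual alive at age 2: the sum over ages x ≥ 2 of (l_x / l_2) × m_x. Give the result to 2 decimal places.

l_2 = 0.161. Conditional survival from age 2 to x is l_x / l_2.
  x=2: (0.161/0.161) × 561 = 561.0000
  x=3: (0.066/0.161) × 508 = 208.2484
  x=4: (0.038/0.161) × 302 = 71.2795
  x=5: (0.021/0.161) × 253 = 33.0000
Sum = 561.0000 + 208.2484 + 71.2795 + 33.0000 = 873.5280

873.53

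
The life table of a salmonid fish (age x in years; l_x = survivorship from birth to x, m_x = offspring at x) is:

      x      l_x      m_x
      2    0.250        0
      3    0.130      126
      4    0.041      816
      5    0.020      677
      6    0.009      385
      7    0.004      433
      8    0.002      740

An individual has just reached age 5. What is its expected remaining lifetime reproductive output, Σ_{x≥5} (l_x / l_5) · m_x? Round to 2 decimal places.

1010.85

l_5 = 0.020. Conditional survival from age 5 to x is l_x / l_5.
  x=5: (0.020/0.020) × 677 = 677.0000
  x=6: (0.009/0.020) × 385 = 173.2500
  x=7: (0.004/0.020) × 433 = 86.6000
  x=8: (0.002/0.020) × 740 = 74.0000
Sum = 677.0000 + 173.2500 + 86.6000 + 74.0000 = 1010.8500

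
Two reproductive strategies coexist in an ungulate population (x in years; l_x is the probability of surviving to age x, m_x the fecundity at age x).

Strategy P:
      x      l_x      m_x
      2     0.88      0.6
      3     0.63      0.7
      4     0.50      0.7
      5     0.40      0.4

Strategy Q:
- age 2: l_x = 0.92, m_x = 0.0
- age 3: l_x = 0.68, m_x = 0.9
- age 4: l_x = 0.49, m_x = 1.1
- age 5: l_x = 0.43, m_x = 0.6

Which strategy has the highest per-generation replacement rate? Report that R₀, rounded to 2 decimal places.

Strategy P: R₀ = 0.88×0.6 + 0.63×0.7 + 0.50×0.7 + 0.40×0.4 = 1.4790
Strategy Q: R₀ = 0.92×0.0 + 0.68×0.9 + 0.49×1.1 + 0.43×0.6 = 1.4090
Highest R₀: strategy P with 1.4790.

1.48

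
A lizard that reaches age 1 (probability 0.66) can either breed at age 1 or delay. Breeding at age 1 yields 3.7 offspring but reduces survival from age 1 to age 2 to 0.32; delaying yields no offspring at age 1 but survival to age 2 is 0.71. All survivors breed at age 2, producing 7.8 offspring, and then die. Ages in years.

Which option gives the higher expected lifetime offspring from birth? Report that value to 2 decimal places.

breed at age 1: R₀ = 0.66 × (3.7 + 0.32 × 7.8) = 0.66 × 6.1960 = 4.0894
delay to age 2: R₀ = 0.66 × (0.71 × 7.8) = 0.66 × 5.5380 = 3.6551
Higher: breed at age 1 (4.0894).

4.09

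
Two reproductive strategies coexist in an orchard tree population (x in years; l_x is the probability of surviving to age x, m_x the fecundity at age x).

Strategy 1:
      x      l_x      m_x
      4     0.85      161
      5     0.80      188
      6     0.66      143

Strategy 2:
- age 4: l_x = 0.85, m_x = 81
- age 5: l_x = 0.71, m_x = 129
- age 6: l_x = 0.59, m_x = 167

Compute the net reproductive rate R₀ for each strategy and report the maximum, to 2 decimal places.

Strategy 1: R₀ = 0.85×161 + 0.80×188 + 0.66×143 = 381.6300
Strategy 2: R₀ = 0.85×81 + 0.71×129 + 0.59×167 = 258.9700
Highest R₀: strategy 1 with 381.6300.

381.63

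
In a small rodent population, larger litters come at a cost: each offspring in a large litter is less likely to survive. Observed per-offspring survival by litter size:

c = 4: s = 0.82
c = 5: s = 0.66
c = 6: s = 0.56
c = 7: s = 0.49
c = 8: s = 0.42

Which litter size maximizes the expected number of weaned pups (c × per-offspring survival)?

Expected weaned pups = c × s(c):
  c=4: 4 × 0.82 = 3.280
  c=5: 5 × 0.66 = 3.300
  c=6: 6 × 0.56 = 3.360
  c=7: 7 × 0.49 = 3.430
  c=8: 8 × 0.42 = 3.360
Maximum at c = 7 (3.430 weaned pups).

7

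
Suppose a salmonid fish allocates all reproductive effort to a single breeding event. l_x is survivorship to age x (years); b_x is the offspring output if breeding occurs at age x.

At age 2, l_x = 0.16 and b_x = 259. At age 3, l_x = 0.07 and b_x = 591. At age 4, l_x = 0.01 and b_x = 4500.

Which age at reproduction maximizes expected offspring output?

4

Expected offspring if breeding at age x = l_x × b_x:
  age 2: 0.16 × 259 = 41.440
  age 3: 0.07 × 591 = 41.370
  age 4: 0.01 × 4500 = 45.000
Maximum at age 4 (45.000).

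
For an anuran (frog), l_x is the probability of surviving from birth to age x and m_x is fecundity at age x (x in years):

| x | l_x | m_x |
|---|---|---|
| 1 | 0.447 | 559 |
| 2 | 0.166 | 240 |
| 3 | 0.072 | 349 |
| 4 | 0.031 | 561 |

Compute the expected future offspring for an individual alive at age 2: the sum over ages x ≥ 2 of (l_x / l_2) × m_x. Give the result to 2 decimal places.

l_2 = 0.166. Conditional survival from age 2 to x is l_x / l_2.
  x=2: (0.166/0.166) × 240 = 240.0000
  x=3: (0.072/0.166) × 349 = 151.3735
  x=4: (0.031/0.166) × 561 = 104.7651
Sum = 240.0000 + 151.3735 + 104.7651 = 496.1386

496.14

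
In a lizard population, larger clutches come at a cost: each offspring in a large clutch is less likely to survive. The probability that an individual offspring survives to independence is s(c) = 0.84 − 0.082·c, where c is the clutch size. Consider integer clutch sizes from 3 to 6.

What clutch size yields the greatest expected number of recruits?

5

Expected recruits = c × s(c):
  c=3: 3 × 0.594 = 1.782
  c=4: 4 × 0.512 = 2.048
  c=5: 5 × 0.430 = 2.150
  c=6: 6 × 0.348 = 2.088
Maximum at c = 5 (2.150 recruits).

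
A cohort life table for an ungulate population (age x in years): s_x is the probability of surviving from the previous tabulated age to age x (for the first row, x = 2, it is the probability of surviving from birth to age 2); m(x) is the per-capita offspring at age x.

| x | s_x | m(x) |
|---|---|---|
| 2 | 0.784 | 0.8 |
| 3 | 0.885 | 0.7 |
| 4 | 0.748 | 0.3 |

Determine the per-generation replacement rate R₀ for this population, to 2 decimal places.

Survivorship from birth: l_x = s_2·s_3·…·s_x.
  l_2 = 0.78400
  l_3 = 0.69384
  l_4 = 0.51899
R₀ = Σ l_x m(x):
  age 2: 0.78400 × 0.8 = 0.6272
  age 3: 0.69384 × 0.7 = 0.4857
  age 4: 0.51899 × 0.3 = 0.1557
R₀ = 0.6272 + 0.4857 + 0.1557 = 1.2686

1.27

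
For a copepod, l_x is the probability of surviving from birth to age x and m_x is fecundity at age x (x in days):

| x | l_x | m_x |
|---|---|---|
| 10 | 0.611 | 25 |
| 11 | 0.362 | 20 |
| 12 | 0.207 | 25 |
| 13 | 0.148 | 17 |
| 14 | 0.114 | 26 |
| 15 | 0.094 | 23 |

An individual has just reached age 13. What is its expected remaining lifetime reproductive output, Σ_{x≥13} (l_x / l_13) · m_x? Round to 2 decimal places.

l_13 = 0.148. Conditional survival from age 13 to x is l_x / l_13.
  x=13: (0.148/0.148) × 17 = 17.0000
  x=14: (0.114/0.148) × 26 = 20.0270
  x=15: (0.094/0.148) × 23 = 14.6081
Sum = 17.0000 + 20.0270 + 14.6081 = 51.6351

51.64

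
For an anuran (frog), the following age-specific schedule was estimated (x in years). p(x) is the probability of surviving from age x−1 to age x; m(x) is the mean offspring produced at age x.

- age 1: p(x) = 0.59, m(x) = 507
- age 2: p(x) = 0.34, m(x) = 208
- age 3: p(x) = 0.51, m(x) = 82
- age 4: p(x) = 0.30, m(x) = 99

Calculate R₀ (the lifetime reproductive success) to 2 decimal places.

352.28

Survivorship from birth: l_x = p_1·p_2·…·p_x.
  l_1 = 0.59000
  l_2 = 0.20060
  l_3 = 0.10231
  l_4 = 0.03069
R₀ = Σ l_x m(x):
  age 1: 0.59000 × 507 = 299.1300
  age 2: 0.20060 × 208 = 41.7248
  age 3: 0.10231 × 82 = 8.3894
  age 4: 0.03069 × 99 = 3.0383
R₀ = 299.1300 + 41.7248 + 8.3894 + 3.0383 = 352.2825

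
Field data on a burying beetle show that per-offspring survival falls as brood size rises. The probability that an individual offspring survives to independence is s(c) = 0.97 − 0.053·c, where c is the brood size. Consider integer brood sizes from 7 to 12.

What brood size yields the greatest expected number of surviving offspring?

Expected surviving offspring = c × s(c):
  c=7: 7 × 0.599 = 4.193
  c=8: 8 × 0.546 = 4.368
  c=9: 9 × 0.493 = 4.437
  c=10: 10 × 0.440 = 4.400
  c=11: 11 × 0.387 = 4.257
  c=12: 12 × 0.334 = 4.008
Maximum at c = 9 (4.437 surviving offspring).

9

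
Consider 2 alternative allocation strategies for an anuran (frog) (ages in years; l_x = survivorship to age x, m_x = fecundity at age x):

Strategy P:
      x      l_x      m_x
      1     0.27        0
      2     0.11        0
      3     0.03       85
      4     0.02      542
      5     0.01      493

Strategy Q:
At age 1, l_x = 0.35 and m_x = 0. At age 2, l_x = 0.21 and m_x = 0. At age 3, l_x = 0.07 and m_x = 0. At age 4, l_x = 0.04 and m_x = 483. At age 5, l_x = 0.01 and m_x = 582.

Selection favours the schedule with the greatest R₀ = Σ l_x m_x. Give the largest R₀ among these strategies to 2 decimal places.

25.14

Strategy P: R₀ = 0.27×0 + 0.11×0 + 0.03×85 + 0.02×542 + 0.01×493 = 18.3200
Strategy Q: R₀ = 0.35×0 + 0.21×0 + 0.07×0 + 0.04×483 + 0.01×582 = 25.1400
Highest R₀: strategy Q with 25.1400.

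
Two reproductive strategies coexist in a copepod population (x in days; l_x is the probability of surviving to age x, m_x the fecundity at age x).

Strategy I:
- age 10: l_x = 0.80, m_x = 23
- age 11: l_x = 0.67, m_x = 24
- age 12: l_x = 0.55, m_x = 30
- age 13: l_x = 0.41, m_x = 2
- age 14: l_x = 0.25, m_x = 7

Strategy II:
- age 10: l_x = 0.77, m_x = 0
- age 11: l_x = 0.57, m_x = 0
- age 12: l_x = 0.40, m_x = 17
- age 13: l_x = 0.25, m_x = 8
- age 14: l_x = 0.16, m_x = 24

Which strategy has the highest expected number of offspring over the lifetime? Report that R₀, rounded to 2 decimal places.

Strategy I: R₀ = 0.80×23 + 0.67×24 + 0.55×30 + 0.41×2 + 0.25×7 = 53.5500
Strategy II: R₀ = 0.77×0 + 0.57×0 + 0.40×17 + 0.25×8 + 0.16×24 = 12.6400
Highest R₀: strategy I with 53.5500.

53.55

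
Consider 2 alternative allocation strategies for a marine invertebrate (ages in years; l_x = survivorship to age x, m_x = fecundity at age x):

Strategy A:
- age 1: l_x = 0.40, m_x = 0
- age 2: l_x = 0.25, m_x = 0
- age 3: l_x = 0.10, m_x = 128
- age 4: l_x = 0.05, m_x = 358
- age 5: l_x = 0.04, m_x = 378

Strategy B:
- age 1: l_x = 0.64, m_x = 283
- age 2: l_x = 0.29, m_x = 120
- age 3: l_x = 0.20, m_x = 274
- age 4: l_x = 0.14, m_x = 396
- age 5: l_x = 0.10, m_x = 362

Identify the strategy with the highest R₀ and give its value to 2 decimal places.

Strategy A: R₀ = 0.40×0 + 0.25×0 + 0.10×128 + 0.05×358 + 0.04×378 = 45.8200
Strategy B: R₀ = 0.64×283 + 0.29×120 + 0.20×274 + 0.14×396 + 0.10×362 = 362.3600
Highest R₀: strategy B with 362.3600.

362.36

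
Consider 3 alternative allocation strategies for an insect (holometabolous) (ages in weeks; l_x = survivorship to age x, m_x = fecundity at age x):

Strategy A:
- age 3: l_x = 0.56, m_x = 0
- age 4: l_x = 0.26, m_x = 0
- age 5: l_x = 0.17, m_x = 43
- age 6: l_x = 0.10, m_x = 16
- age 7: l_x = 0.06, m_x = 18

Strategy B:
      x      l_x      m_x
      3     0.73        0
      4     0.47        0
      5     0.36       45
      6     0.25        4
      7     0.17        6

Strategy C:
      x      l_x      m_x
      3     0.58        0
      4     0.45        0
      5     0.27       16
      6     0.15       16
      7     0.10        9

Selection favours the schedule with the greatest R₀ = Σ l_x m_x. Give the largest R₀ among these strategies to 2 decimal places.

Strategy A: R₀ = 0.56×0 + 0.26×0 + 0.17×43 + 0.10×16 + 0.06×18 = 9.9900
Strategy B: R₀ = 0.73×0 + 0.47×0 + 0.36×45 + 0.25×4 + 0.17×6 = 18.2200
Strategy C: R₀ = 0.58×0 + 0.45×0 + 0.27×16 + 0.15×16 + 0.10×9 = 7.6200
Highest R₀: strategy B with 18.2200.

18.22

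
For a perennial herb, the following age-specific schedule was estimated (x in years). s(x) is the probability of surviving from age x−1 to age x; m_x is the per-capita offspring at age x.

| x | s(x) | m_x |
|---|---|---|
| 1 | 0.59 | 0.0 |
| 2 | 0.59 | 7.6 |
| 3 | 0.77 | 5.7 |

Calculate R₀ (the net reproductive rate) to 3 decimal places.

Survivorship from birth: l_x = s_1·s_2·…·s_x.
  l_1 = 0.59000
  l_2 = 0.34810
  l_3 = 0.26804
R₀ = Σ l_x m_x:
  age 1: 0.59000 × 0.0 = 0.0000
  age 2: 0.34810 × 7.6 = 2.6456
  age 3: 0.26804 × 5.7 = 1.5278
R₀ = 0.0000 + 2.6456 + 1.5278 = 4.1734

4.173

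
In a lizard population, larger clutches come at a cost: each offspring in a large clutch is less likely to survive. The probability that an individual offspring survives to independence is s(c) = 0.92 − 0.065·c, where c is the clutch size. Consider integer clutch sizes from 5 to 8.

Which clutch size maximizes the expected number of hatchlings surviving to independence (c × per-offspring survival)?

7

Expected hatchlings surviving to independence = c × s(c):
  c=5: 5 × 0.595 = 2.975
  c=6: 6 × 0.530 = 3.180
  c=7: 7 × 0.465 = 3.255
  c=8: 8 × 0.400 = 3.200
Maximum at c = 7 (3.255 hatchlings surviving to independence).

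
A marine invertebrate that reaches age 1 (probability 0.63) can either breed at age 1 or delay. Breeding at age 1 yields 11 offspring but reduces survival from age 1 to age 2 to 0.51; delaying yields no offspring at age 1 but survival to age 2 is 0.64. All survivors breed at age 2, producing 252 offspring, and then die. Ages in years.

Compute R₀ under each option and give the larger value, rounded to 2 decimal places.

breed at age 1: R₀ = 0.63 × (11 + 0.51 × 252) = 0.63 × 139.5200 = 87.8976
delay to age 2: R₀ = 0.63 × (0.64 × 252) = 0.63 × 161.2800 = 101.6064
Higher: delay to age 2 (101.6064).

101.61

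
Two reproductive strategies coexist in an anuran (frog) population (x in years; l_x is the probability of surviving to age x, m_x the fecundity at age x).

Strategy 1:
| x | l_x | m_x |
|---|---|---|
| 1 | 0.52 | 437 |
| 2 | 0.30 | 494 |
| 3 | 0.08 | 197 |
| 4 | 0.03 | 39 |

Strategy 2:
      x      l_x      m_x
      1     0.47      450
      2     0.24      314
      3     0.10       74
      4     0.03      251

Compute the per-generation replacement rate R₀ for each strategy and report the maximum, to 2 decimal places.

Strategy 1: R₀ = 0.52×437 + 0.30×494 + 0.08×197 + 0.03×39 = 392.3700
Strategy 2: R₀ = 0.47×450 + 0.24×314 + 0.10×74 + 0.03×251 = 301.7900
Highest R₀: strategy 1 with 392.3700.

392.37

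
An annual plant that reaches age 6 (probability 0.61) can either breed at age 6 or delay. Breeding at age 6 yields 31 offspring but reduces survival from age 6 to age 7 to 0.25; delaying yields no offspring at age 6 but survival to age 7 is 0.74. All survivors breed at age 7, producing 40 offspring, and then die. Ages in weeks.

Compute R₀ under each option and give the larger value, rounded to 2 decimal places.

25.01

breed at age 6: R₀ = 0.61 × (31 + 0.25 × 40) = 0.61 × 41.0000 = 25.0100
delay to age 7: R₀ = 0.61 × (0.74 × 40) = 0.61 × 29.6000 = 18.0560
Higher: breed at age 6 (25.0100).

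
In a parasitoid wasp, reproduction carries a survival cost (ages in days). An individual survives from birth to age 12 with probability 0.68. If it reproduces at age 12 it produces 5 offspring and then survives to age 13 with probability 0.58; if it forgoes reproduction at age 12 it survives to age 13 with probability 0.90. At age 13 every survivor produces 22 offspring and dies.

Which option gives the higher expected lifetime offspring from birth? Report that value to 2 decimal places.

13.46

breed at age 12: R₀ = 0.68 × (5 + 0.58 × 22) = 0.68 × 17.7600 = 12.0768
delay to age 13: R₀ = 0.68 × (0.90 × 22) = 0.68 × 19.8000 = 13.4640
Higher: delay to age 13 (13.4640).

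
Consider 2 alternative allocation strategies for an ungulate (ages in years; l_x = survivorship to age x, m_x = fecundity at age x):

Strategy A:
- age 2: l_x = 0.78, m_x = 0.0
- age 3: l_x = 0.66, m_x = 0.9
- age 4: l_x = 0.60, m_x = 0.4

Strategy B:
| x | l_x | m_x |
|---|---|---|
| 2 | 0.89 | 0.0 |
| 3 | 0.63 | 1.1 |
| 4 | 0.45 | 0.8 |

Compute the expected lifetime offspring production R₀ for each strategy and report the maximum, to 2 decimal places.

Strategy A: R₀ = 0.78×0.0 + 0.66×0.9 + 0.60×0.4 = 0.8340
Strategy B: R₀ = 0.89×0.0 + 0.63×1.1 + 0.45×0.8 = 1.0530
Highest R₀: strategy B with 1.0530.

1.05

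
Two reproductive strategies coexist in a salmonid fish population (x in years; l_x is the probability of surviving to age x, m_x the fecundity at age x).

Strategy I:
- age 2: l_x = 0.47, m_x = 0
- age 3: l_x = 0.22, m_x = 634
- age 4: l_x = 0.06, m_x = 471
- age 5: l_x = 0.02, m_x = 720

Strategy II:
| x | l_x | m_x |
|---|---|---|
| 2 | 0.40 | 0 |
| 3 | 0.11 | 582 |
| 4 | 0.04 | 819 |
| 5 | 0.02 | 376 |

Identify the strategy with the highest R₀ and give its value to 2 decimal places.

Strategy I: R₀ = 0.47×0 + 0.22×634 + 0.06×471 + 0.02×720 = 182.1400
Strategy II: R₀ = 0.40×0 + 0.11×582 + 0.04×819 + 0.02×376 = 104.3000
Highest R₀: strategy I with 182.1400.

182.14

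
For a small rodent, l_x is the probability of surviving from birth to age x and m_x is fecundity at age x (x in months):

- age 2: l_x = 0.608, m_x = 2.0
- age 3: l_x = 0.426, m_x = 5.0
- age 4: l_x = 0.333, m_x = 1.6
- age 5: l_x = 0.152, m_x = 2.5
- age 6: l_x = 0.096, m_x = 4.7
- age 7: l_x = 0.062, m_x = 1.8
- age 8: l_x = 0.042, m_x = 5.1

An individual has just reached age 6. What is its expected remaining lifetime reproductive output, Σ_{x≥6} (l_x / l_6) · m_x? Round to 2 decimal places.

l_6 = 0.096. Conditional survival from age 6 to x is l_x / l_6.
  x=6: (0.096/0.096) × 4.7 = 4.7000
  x=7: (0.062/0.096) × 1.8 = 1.1625
  x=8: (0.042/0.096) × 5.1 = 2.2312
Sum = 4.7000 + 1.1625 + 2.2312 = 8.0938

8.09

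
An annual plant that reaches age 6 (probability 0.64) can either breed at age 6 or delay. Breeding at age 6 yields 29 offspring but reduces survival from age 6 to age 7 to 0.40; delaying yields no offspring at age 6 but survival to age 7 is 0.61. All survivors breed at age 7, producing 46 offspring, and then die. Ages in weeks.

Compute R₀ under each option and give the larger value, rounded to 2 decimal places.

30.34

breed at age 6: R₀ = 0.64 × (29 + 0.40 × 46) = 0.64 × 47.4000 = 30.3360
delay to age 7: R₀ = 0.64 × (0.61 × 46) = 0.64 × 28.0600 = 17.9584
Higher: breed at age 6 (30.3360).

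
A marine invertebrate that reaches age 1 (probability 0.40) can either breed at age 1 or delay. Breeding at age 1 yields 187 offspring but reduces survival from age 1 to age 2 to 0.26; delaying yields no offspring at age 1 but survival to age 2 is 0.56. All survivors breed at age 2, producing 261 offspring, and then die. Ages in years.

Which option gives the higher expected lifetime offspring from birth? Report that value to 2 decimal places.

101.94

breed at age 1: R₀ = 0.40 × (187 + 0.26 × 261) = 0.40 × 254.8600 = 101.9440
delay to age 2: R₀ = 0.40 × (0.56 × 261) = 0.40 × 146.1600 = 58.4640
Higher: breed at age 1 (101.9440).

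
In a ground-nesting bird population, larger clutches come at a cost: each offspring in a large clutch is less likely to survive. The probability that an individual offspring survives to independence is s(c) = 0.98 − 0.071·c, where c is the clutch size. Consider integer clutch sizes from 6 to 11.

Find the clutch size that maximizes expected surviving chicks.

Expected surviving chicks = c × s(c):
  c=6: 6 × 0.554 = 3.324
  c=7: 7 × 0.483 = 3.381
  c=8: 8 × 0.412 = 3.296
  c=9: 9 × 0.341 = 3.069
  c=10: 10 × 0.270 = 2.700
  c=11: 11 × 0.199 = 2.189
Maximum at c = 7 (3.381 surviving chicks).

7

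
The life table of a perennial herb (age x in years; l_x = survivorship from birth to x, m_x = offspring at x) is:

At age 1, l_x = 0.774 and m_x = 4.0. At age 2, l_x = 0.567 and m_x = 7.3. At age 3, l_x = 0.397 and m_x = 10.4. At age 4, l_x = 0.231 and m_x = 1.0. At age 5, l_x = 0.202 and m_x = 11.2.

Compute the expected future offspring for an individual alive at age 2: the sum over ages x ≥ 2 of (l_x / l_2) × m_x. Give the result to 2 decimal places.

18.98

l_2 = 0.567. Conditional survival from age 2 to x is l_x / l_2.
  x=2: (0.567/0.567) × 7.3 = 7.3000
  x=3: (0.397/0.567) × 10.4 = 7.2818
  x=4: (0.231/0.567) × 1.0 = 0.4074
  x=5: (0.202/0.567) × 11.2 = 3.9901
Sum = 7.3000 + 7.2818 + 0.4074 + 3.9901 = 18.9794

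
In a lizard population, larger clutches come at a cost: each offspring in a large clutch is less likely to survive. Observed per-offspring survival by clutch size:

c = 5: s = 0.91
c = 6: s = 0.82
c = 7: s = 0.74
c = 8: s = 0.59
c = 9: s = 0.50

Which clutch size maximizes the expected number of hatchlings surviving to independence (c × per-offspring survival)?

7

Expected hatchlings surviving to independence = c × s(c):
  c=5: 5 × 0.91 = 4.550
  c=6: 6 × 0.82 = 4.920
  c=7: 7 × 0.74 = 5.180
  c=8: 8 × 0.59 = 4.720
  c=9: 9 × 0.50 = 4.500
Maximum at c = 7 (5.180 hatchlings surviving to independence).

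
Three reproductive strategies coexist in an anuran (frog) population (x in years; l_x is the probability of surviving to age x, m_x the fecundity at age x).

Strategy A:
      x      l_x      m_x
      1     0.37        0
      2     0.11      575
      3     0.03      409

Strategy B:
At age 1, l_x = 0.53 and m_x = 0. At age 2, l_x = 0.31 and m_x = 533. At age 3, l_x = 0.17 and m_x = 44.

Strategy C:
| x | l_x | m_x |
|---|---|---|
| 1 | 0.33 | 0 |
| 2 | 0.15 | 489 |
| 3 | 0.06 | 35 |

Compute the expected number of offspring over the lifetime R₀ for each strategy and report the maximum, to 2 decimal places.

Strategy A: R₀ = 0.37×0 + 0.11×575 + 0.03×409 = 75.5200
Strategy B: R₀ = 0.53×0 + 0.31×533 + 0.17×44 = 172.7100
Strategy C: R₀ = 0.33×0 + 0.15×489 + 0.06×35 = 75.4500
Highest R₀: strategy B with 172.7100.

172.71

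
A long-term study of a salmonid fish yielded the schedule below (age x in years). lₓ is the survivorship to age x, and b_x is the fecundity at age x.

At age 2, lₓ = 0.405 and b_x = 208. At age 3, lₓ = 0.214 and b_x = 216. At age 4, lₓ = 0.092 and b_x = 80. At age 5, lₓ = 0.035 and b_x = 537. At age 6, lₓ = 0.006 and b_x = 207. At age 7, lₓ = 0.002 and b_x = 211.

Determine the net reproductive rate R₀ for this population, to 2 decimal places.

R₀ = Σ lₓ b_x:
  age 2: 0.405 × 208 = 84.2400
  age 3: 0.214 × 216 = 46.2240
  age 4: 0.092 × 80 = 7.3600
  age 5: 0.035 × 537 = 18.7950
  age 6: 0.006 × 207 = 1.2420
  age 7: 0.002 × 211 = 0.4220
R₀ = 84.2400 + 46.2240 + 7.3600 + 18.7950 + 1.2420 + 0.4220 = 158.2830

158.28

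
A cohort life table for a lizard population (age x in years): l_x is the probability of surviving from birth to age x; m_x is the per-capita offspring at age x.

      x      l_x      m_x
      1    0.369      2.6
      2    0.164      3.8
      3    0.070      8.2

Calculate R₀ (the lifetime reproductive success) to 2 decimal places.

R₀ = Σ l_x m_x:
  age 1: 0.369 × 2.6 = 0.9594
  age 2: 0.164 × 3.8 = 0.6232
  age 3: 0.070 × 8.2 = 0.5740
R₀ = 0.9594 + 0.6232 + 0.5740 = 2.1566

2.16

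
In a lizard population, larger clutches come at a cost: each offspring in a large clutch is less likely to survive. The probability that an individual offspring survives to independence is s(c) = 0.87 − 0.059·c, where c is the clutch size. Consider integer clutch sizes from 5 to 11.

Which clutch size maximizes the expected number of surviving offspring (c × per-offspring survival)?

Expected surviving offspring = c × s(c):
  c=5: 5 × 0.575 = 2.875
  c=6: 6 × 0.516 = 3.096
  c=7: 7 × 0.457 = 3.199
  c=8: 8 × 0.398 = 3.184
  c=9: 9 × 0.339 = 3.051
  c=10: 10 × 0.280 = 2.800
  c=11: 11 × 0.221 = 2.431
Maximum at c = 7 (3.199 surviving offspring).

7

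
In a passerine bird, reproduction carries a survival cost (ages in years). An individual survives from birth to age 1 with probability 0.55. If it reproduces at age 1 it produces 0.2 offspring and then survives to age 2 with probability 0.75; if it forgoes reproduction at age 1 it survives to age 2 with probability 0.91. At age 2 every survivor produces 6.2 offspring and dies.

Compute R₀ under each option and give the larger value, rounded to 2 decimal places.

breed at age 1: R₀ = 0.55 × (0.2 + 0.75 × 6.2) = 0.55 × 4.8500 = 2.6675
delay to age 2: R₀ = 0.55 × (0.91 × 6.2) = 0.55 × 5.6420 = 3.1031
Higher: delay to age 2 (3.1031).

3.10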